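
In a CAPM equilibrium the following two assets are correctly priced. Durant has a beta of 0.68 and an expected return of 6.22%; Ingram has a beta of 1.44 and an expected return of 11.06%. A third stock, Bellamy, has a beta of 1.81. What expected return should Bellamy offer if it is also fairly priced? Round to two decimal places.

MRP (SML slope) = (11.06% − 6.22%) / (1.44 − 0.68) = 4.84% / 0.76 = 6.3684%
R_f (intercept) = 6.22% − 0.68 × 6.3684% = 1.8895%
E(R_Bellamy) = R_f + β × MRP = 1.8895% + 1.81 × 6.3684% = 13.42%

13.42%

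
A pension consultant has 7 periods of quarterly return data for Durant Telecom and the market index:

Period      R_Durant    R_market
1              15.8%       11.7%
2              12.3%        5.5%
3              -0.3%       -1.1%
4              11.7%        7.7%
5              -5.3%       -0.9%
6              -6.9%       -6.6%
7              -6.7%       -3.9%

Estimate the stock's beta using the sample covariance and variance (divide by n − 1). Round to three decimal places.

Mean R_i = (15.8 + 12.3 − 0.3 + 11.7 − 5.3 − 6.9 − 6.7) / 7 = 2.9429%
Mean R_m = (11.7 + 5.5 − 1.1 + 7.7 − 0.9 − 6.6 − 3.9) / 7 = 1.7714%
Σ(R_i − R̄_i)(R_m − R̄_m) = 382.8786  ⇒  Cov = 382.8786 / 6 = 63.8131
Σ(R_m − R̄_m)² = 265.2543  ⇒  Var(R_m) = 265.2543 / 6 = 44.2091
β = Cov / Var(R_m) = 63.8131 / 44.2091 = 1.4434

1.443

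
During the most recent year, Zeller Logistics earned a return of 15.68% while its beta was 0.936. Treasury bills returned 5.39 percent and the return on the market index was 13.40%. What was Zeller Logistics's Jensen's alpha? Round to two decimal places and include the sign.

+2.79%

Market excess return = 13.40% − 5.39% = 8.01%
CAPM benchmark = R_f + β(R_m − R_f) = 5.39% + 0.936 × 8.01% = 12.88736%
α = actual − benchmark = 15.68% − 12.88736% = +2.79%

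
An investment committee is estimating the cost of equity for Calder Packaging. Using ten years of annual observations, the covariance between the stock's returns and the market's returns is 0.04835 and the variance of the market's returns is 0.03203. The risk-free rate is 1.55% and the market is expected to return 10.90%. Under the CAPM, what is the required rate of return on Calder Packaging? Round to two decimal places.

β = Cov(R_i, R_m) / Var(R_m) = 0.04835 / 0.03203 = 1.5095
MRP = 10.90% − 1.55% = 9.35%
E(R) = R_f + β × MRP = 1.55% + 1.5095 × 9.35% = 15.66%

15.66%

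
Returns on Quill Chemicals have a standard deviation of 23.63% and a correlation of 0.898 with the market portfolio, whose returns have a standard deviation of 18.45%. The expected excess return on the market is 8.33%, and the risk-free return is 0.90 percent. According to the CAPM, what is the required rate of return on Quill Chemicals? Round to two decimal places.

β = ρ × σ_i / σ_m = 0.898 × 23.63% / 18.45% = 1.1501
E(R) = 0.90% + 1.1501 × 8.33% = 10.48%

10.48%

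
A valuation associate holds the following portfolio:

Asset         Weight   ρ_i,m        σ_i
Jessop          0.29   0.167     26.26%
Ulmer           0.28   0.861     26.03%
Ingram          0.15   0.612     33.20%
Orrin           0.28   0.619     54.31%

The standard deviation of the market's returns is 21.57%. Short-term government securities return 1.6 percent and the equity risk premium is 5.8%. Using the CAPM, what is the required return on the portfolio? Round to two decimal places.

β_Jessop = 0.167 × 26.26% / 21.57% = 0.2033
β_Ulmer = 0.861 × 26.03% / 21.57% = 1.0390
β_Ingram = 0.612 × 33.20% / 21.57% = 0.9420
β_Orrin = 0.619 × 54.31% / 21.57% = 1.5585
β_P = Σ w_i β_i = 0.29×0.2033 + 0.28×1.0390 + 0.15×0.9420 + 0.28×1.5585 = 0.9276
E(R_P) = R_f + β_P × MRP = 1.6% + 0.9276 × 5.8% = 6.98%

6.98%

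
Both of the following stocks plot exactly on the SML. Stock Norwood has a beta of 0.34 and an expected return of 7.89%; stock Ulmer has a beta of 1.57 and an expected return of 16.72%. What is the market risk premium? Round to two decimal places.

Both satisfy E(R) = R_f + β·MRP, so the slope of the SML is
MRP = (16.72% − 7.89%) / (1.57 − 0.34) = 8.83% / 1.23 = 7.1789%

7.18%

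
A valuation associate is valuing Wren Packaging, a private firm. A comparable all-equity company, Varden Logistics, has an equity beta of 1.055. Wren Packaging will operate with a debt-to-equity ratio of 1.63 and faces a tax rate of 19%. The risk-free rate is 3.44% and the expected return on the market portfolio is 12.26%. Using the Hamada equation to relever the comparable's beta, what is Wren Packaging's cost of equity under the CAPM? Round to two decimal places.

25.03%

β_L = β_U × [1 + (1 − t)(D/E)] = 1.055 × [1 + (1 − 0.19) × 1.63]
    = 1.055 × [1 + 0.81 × 1.63] = 1.055 × 2.3203 = 2.4479
MRP = 12.26% − 3.44% = 8.82%
E(R) = R_f + β_L × MRP = 3.44% + 2.4479 × 8.82% = 25.03%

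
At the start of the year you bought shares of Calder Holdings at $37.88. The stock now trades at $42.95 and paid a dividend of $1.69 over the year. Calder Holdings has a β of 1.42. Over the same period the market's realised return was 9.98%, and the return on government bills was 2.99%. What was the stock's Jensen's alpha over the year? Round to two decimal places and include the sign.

Realised HPR = (P1 + D1 − P0) / P0 = (42.95 + 1.69 − 37.88) / 37.88 = 6.76 / 37.88 = 17.8458%
MRP = 9.98% − 2.99% = 6.99%
CAPM required = R_f + β·MRP = 2.99% + 1.42 × 6.99% = 12.9158%
α = realised − required = 17.8458% − 12.9158% = +4.93%

+4.93%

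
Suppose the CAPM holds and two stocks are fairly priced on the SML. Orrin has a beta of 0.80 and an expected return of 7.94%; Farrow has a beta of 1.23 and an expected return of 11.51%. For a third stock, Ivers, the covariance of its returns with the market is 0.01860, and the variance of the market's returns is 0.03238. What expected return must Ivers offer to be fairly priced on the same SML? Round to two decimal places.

6.07%

MRP = (11.51% − 7.94%) / (1.23 − 0.80) = 8.3023%
R_f = 7.94% − 0.80 × 8.3023% = 1.2982%
β_Ivers = Cov / Var(R_m) = 0.01860 / 0.03238 = 0.5744
E(R_Ivers) = R_f + β × MRP = 1.2982% + 0.5744 × 8.3023% = 6.07%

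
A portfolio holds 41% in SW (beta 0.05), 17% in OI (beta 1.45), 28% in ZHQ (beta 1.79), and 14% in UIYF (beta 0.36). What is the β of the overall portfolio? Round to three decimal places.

0.819

β_P = Σ w_i β_i = 0.41×0.05 + 0.17×1.45 + 0.28×1.79 + 0.14×0.36 = 0.8186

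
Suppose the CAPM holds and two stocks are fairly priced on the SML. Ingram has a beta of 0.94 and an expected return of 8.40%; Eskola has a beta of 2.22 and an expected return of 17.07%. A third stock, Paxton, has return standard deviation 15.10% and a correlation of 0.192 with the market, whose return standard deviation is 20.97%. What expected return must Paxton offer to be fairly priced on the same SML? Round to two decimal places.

2.97%

MRP = (17.07% − 8.40%) / (2.22 − 0.94) = 6.7734%
R_f = 8.40% − 0.94 × 6.7734% = 2.0330%
β_Paxton = ρ·σ_i/σ_m = 0.192 × 15.10 / 20.97 = 0.1383
E(R_Paxton) = R_f + β × MRP = 2.0330% + 0.1383 × 6.7734% = 2.97%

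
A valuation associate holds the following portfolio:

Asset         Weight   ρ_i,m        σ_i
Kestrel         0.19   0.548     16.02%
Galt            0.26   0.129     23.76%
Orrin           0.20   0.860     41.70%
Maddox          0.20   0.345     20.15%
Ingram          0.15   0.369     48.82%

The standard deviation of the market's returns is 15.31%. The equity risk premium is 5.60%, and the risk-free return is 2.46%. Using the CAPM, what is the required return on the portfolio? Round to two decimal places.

7.48%

β_Kestrel = 0.548 × 16.02% / 15.31% = 0.5734
β_Galt = 0.129 × 23.76% / 15.31% = 0.2002
β_Orrin = 0.860 × 41.70% / 15.31% = 2.3424
β_Maddox = 0.345 × 20.15% / 15.31% = 0.4541
β_Ingram = 0.369 × 48.82% / 15.31% = 1.1767
β_P = Σ w_i β_i = 0.19×0.5734 + 0.26×0.2002 + 0.20×2.3424 + 0.20×0.4541 + 0.15×1.1767 = 0.8968
E(R_P) = R_f + β_P × MRP = 2.46% + 0.8968 × 5.60% = 7.48%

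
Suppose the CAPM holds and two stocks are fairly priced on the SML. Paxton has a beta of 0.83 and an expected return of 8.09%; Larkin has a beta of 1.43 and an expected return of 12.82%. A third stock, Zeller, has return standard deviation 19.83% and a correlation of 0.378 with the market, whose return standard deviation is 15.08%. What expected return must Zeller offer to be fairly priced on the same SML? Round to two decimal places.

5.47%

MRP = (12.82% − 8.09%) / (1.43 − 0.83) = 7.8833%
R_f = 8.09% − 0.83 × 7.8833% = 1.5469%
β_Zeller = ρ·σ_i/σ_m = 0.378 × 19.83 / 15.08 = 0.4971
E(R_Zeller) = R_f + β × MRP = 1.5469% + 0.4971 × 7.8833% = 5.47%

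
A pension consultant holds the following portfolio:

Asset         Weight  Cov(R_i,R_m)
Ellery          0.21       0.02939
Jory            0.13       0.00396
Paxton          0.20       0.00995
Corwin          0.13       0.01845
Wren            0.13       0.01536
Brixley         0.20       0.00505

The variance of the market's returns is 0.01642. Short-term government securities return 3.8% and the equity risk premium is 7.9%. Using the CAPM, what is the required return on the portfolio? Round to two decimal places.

10.58%

β_Ellery = 0.02939 / 0.01642 = 1.7899
β_Jory = 0.00396 / 0.01642 = 0.2412
β_Paxton = 0.00995 / 0.01642 = 0.6060
β_Corwin = 0.01845 / 0.01642 = 1.1236
β_Wren = 0.01536 / 0.01642 = 0.9354
β_Brixley = 0.00505 / 0.01642 = 0.3076
β_P = Σ w_i β_i = 0.21×1.7899 + 0.13×0.2412 + 0.20×0.6060 + 0.13×1.1236 + 0.13×0.9354 + 0.20×0.3076 = 0.8576
E(R_P) = R_f + β_P × MRP = 3.8% + 0.8576 × 7.9% = 10.58%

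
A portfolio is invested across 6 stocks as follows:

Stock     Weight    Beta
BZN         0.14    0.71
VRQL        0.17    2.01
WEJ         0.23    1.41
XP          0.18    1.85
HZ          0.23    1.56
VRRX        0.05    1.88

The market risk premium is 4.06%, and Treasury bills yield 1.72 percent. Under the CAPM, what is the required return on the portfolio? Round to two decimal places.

8.02%

β_P = Σ w_i β_i = 0.14×0.71 + 0.17×2.01 + 0.23×1.41 + 0.18×1.85 + 0.23×1.56 + 0.05×1.88 = 1.5512
E(R_P) = R_f + β_P × MRP = 1.72% + 1.5512 × 4.06% = 8.02%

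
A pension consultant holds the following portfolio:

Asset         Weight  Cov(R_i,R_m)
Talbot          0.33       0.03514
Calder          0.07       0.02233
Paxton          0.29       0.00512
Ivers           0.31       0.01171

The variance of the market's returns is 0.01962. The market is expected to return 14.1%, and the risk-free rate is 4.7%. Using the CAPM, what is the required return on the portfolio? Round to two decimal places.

13.46%

β_Talbot = 0.03514 / 0.01962 = 1.7910
β_Calder = 0.02233 / 0.01962 = 1.1381
β_Paxton = 0.00512 / 0.01962 = 0.2610
β_Ivers = 0.01171 / 0.01962 = 0.5968
β_P = Σ w_i β_i = 0.33×1.7910 + 0.07×1.1381 + 0.29×0.2610 + 0.31×0.5968 = 0.9314
MRP = 14.1% − 4.7% = 9.40%
E(R_P) = R_f + β_P × MRP = 4.7% + 0.9314 × 9.4% = 13.46%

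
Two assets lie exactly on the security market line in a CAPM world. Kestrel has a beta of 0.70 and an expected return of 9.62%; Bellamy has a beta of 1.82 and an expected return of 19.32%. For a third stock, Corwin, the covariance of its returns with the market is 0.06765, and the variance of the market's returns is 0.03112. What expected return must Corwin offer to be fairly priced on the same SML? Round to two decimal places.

22.38%

MRP = (19.32% − 9.62%) / (1.82 − 0.70) = 8.6607%
R_f = 9.62% − 0.70 × 8.6607% = 3.5575%
β_Corwin = Cov / Var(R_m) = 0.06765 / 0.03112 = 2.1738
E(R_Corwin) = R_f + β × MRP = 3.5575% + 2.1738 × 8.6607% = 22.38%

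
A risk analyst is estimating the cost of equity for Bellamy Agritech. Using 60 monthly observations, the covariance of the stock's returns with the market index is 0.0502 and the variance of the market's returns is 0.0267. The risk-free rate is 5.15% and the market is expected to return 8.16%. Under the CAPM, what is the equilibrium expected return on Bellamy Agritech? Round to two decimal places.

β = Cov(R_i, R_m) / Var(R_m) = 0.0502 / 0.0267 = 1.8801
MRP = 8.16% − 5.15% = 3.01%
E(R) = R_f + β × MRP = 5.15% + 1.8801 × 3.01% = 10.81%

10.81%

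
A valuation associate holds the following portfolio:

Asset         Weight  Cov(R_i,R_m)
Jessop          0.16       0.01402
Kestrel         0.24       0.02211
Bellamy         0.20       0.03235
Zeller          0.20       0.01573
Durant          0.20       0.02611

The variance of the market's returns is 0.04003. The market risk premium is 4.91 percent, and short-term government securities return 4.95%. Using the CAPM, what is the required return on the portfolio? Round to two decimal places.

7.70%

β_Jessop = 0.01402 / 0.04003 = 0.3502
β_Kestrel = 0.02211 / 0.04003 = 0.5523
β_Bellamy = 0.03235 / 0.04003 = 0.8081
β_Zeller = 0.01573 / 0.04003 = 0.3930
β_Durant = 0.02611 / 0.04003 = 0.6523
β_P = Σ w_i β_i = 0.16×0.3502 + 0.24×0.5523 + 0.20×0.8081 + 0.20×0.3930 + 0.20×0.6523 = 0.5593
E(R_P) = R_f + β_P × MRP = 4.95% + 0.5593 × 4.91% = 7.70%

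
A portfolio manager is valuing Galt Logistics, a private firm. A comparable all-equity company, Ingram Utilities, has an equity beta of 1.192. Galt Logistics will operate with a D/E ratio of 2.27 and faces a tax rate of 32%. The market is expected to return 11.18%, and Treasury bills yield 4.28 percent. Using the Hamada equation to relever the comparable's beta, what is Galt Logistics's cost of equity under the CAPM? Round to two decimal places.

25.20%

β_L = β_U × [1 + (1 − t)(D/E)] = 1.192 × [1 + (1 − 0.32) × 2.27]
    = 1.192 × [1 + 0.68 × 2.27] = 1.192 × 2.5436 = 3.0320
MRP = 11.18% − 4.28% = 6.90%
E(R) = R_f + β_L × MRP = 4.28% + 3.0320 × 6.90% = 25.20%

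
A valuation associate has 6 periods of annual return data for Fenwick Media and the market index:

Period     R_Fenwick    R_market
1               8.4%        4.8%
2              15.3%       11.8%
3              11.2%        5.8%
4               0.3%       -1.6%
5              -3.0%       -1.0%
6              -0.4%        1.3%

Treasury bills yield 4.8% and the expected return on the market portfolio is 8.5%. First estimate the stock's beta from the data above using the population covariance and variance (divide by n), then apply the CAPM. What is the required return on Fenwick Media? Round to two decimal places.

Mean R_i = (8.4 + 15.3 + 11.2 + 0.3 − 3.0 − 0.4) / 6 = 5.3000%
Mean R_m = (4.8 + 11.8 + 5.8 − 1.6 − 1.0 + 1.3) / 6 = 3.5167%
Σ(R_i − R̄_i)(R_m − R̄_m) = 175.9900  ⇒  Cov = 175.9900 / 6 = 29.3317
Σ(R_m − R̄_m)² = 126.9683  ⇒  Var(R_m) = 126.9683 / 6 = 21.1614
β = Cov / Var(R_m) = 29.3317 / 21.1614 = 1.3861
MRP = 8.5% − 4.8% = 3.70%
E(R) = R_f + β × MRP = 4.8% + 1.3861 × 3.7% = 9.93%

9.93%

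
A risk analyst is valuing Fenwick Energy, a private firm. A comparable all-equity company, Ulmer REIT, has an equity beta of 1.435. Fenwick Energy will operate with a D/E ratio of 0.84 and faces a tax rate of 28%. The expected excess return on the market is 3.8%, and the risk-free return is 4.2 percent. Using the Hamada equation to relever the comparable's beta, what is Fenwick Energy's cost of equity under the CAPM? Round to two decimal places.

β_L = β_U × [1 + (1 − t)(D/E)] = 1.435 × [1 + (1 − 0.28) × 0.84]
    = 1.435 × [1 + 0.72 × 0.84] = 1.435 × 1.6048 = 2.3029
E(R) = R_f + β_L × MRP = 4.2% + 2.3029 × 3.8% = 12.95%

12.95%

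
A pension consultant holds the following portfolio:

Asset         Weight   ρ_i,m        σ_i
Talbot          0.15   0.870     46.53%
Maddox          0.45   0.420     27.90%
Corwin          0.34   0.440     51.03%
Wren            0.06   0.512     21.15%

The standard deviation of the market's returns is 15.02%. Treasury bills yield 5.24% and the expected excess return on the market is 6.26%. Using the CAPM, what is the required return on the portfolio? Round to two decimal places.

β_Talbot = 0.870 × 46.53% / 15.02% = 2.6951
β_Maddox = 0.420 × 27.90% / 15.02% = 0.7802
β_Corwin = 0.440 × 51.03% / 15.02% = 1.4949
β_Wren = 0.512 × 21.15% / 15.02% = 0.7210
β_P = Σ w_i β_i = 0.15×2.6951 + 0.45×0.7802 + 0.34×1.4949 + 0.06×0.7210 = 1.3069
E(R_P) = R_f + β_P × MRP = 5.24% + 1.3069 × 6.26% = 13.42%

13.42%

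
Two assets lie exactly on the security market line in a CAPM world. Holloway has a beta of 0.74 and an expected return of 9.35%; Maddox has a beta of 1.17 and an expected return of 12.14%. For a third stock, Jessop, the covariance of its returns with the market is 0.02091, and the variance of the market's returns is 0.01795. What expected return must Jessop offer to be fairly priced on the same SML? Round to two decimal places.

12.11%

MRP = (12.14% − 9.35%) / (1.17 − 0.74) = 6.4884%
R_f = 9.35% − 0.74 × 6.4884% = 4.5486%
β_Jessop = Cov / Var(R_m) = 0.02091 / 0.01795 = 1.1649
E(R_Jessop) = R_f + β × MRP = 4.5486% + 1.1649 × 6.4884% = 12.11%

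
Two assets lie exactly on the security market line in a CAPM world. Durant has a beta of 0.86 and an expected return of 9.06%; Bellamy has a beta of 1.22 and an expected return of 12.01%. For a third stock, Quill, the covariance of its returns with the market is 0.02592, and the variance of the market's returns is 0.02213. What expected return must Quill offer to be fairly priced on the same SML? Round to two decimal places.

11.61%

MRP = (12.01% − 9.06%) / (1.22 − 0.86) = 8.1944%
R_f = 9.06% − 0.86 × 8.1944% = 2.0128%
β_Quill = Cov / Var(R_m) = 0.02592 / 0.02213 = 1.1713
E(R_Quill) = R_f + β × MRP = 2.0128% + 1.1713 × 8.1944% = 11.61%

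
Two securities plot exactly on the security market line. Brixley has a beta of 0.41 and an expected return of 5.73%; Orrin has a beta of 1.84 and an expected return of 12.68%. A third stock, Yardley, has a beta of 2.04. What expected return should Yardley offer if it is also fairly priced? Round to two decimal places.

MRP (SML slope) = (12.68% − 5.73%) / (1.84 − 0.41) = 6.95% / 1.43 = 4.8601%
R_f (intercept) = 5.73% − 0.41 × 4.8601% = 3.7374%
E(R_Yardley) = R_f + β × MRP = 3.7374% + 2.04 × 4.8601% = 13.65%

13.65%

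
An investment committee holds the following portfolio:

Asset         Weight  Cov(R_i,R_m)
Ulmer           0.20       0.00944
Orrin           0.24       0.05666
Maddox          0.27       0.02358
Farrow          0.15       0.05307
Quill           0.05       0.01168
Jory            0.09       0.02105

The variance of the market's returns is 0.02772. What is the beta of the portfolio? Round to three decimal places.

β_Ulmer = 0.00944 / 0.02772 = 0.3405
β_Orrin = 0.05666 / 0.02772 = 2.0440
β_Maddox = 0.02358 / 0.02772 = 0.8506
β_Farrow = 0.05307 / 0.02772 = 1.9145
β_Quill = 0.01168 / 0.02772 = 0.4214
β_Jory = 0.02105 / 0.02772 = 0.7594
β_P = Σ w_i β_i = 0.20×0.3405 + 0.24×2.0440 + 0.27×0.8506 + 0.15×1.9145 + 0.05×0.4214 + 0.09×0.7594 = 1.1649

1.165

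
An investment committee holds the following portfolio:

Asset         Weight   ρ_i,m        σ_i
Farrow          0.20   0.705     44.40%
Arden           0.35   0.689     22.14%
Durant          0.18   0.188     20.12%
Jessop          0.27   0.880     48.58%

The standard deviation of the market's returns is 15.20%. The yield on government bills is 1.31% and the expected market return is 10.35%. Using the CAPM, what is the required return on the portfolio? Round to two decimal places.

β_Farrow = 0.705 × 44.40% / 15.20% = 2.0593
β_Arden = 0.689 × 22.14% / 15.20% = 1.0036
β_Durant = 0.188 × 20.12% / 15.20% = 0.2489
β_Jessop = 0.880 × 48.58% / 15.20% = 2.8125
β_P = Σ w_i β_i = 0.20×2.0593 + 0.35×1.0036 + 0.18×0.2489 + 0.27×2.8125 = 1.5673
MRP = 10.35% − 1.31% = 9.04%
E(R_P) = R_f + β_P × MRP = 1.31% + 1.5673 × 9.04% = 15.48%

15.48%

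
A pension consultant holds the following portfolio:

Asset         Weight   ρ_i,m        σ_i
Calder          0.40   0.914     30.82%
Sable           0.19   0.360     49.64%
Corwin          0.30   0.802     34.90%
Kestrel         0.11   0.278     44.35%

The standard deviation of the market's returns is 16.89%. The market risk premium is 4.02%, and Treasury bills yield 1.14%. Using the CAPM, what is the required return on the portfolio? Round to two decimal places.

β_Calder = 0.914 × 30.82% / 16.89% = 1.6678
β_Sable = 0.360 × 49.64% / 16.89% = 1.0580
β_Corwin = 0.802 × 34.90% / 16.89% = 1.6572
β_Kestrel = 0.278 × 44.35% / 16.89% = 0.7300
β_P = Σ w_i β_i = 0.40×1.6678 + 0.19×1.0580 + 0.30×1.6572 + 0.11×0.7300 = 1.4456
E(R_P) = R_f + β_P × MRP = 1.14% + 1.4456 × 4.02% = 6.95%

6.95%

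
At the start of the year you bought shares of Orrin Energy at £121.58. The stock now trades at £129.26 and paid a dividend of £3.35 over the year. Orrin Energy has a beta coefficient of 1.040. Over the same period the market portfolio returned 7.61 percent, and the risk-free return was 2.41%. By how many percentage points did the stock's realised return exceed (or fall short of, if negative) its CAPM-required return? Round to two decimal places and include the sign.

Realised HPR = (P1 + D1 − P0) / P0 = (129.26 + 3.35 − 121.58) / 121.58 = 11.03 / 121.58 = 9.0722%
MRP = 7.61% − 2.41% = 5.20%
CAPM required = R_f + β·MRP = 2.41% + 1.040 × 5.20% = 7.81800%
α = realised − required = 9.0722% − 7.81800% = +1.25%

+1.25%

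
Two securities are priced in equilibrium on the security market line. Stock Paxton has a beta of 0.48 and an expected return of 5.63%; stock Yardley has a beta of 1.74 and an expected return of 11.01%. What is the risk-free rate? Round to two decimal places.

Both satisfy E(R) = R_f + β·MRP, so the slope of the SML is
MRP = (11.01% − 5.63%) / (1.74 − 0.48) = 5.38% / 1.26 = 4.2698%
R_f = E(R_Paxton) − β_Paxton·MRP = 5.63% − 0.48 × 4.2698% = 3.5805%

3.58%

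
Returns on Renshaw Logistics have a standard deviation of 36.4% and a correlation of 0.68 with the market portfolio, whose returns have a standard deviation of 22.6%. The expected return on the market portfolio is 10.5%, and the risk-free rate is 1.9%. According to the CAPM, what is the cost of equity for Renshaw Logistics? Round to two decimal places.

11.32%

β = ρ × σ_i / σ_m = 0.68 × 36.4% / 22.6% = 1.0952
MRP = 10.5% − 1.9% = 8.60%
E(R) = 1.9% + 1.0952 × 8.6% = 11.32%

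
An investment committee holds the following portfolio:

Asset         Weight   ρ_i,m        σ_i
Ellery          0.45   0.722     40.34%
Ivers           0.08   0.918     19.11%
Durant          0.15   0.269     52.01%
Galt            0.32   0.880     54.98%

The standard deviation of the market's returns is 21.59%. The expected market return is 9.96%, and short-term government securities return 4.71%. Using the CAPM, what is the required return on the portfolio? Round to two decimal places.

12.51%

β_Ellery = 0.722 × 40.34% / 21.59% = 1.3490
β_Ivers = 0.918 × 19.11% / 21.59% = 0.8126
β_Durant = 0.269 × 52.01% / 21.59% = 0.6480
β_Galt = 0.880 × 54.98% / 21.59% = 2.2410
β_P = Σ w_i β_i = 0.45×1.3490 + 0.08×0.8126 + 0.15×0.6480 + 0.32×2.2410 = 1.4864
MRP = 9.96% − 4.71% = 5.25%
E(R_P) = R_f + β_P × MRP = 4.71% + 1.4864 × 5.25% = 12.51%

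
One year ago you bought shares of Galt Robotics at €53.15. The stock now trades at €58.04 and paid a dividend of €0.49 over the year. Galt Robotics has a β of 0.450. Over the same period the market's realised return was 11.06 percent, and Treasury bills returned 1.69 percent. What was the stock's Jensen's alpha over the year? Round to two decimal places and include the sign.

Realised HPR = (P1 + D1 − P0) / P0 = (58.04 + 0.49 − 53.15) / 53.15 = 5.38 / 53.15 = 10.1223%
MRP = 11.06% − 1.69% = 9.37%
CAPM required = R_f + β·MRP = 1.69% + 0.450 × 9.37% = 5.90650%
α = realised − required = 10.1223% − 5.90650% = +4.22%

+4.22%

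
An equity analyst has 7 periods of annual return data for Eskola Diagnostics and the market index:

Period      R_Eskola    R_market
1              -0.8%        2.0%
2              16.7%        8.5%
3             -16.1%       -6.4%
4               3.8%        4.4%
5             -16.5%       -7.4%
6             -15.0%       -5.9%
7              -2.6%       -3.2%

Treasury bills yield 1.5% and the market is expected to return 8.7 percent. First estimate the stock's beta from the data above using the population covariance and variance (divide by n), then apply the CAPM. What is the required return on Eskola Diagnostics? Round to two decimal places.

Mean R_i = (-0.8 + 16.7 − 16.1 + 3.8 − 16.5 − 15.0 − 2.6) / 7 = -4.3571%
Mean R_m = (2.0 + 8.5 − 6.4 + 4.4 − 7.4 − 5.9 − 3.2) / 7 = -1.1429%
Σ(R_i − R̄_i)(R_m − R̄_m) = 444.1729  ⇒  Cov = 444.1729 / 7 = 63.4533
Σ(R_m − R̄_m)² = 227.2371  ⇒  Var(R_m) = 227.2371 / 7 = 32.4624
β = Cov / Var(R_m) = 63.4533 / 32.4624 = 1.9547
MRP = 8.7% − 1.5% = 7.20%
E(R) = R_f + β × MRP = 1.5% + 1.9547 × 7.2% = 15.57%

15.57%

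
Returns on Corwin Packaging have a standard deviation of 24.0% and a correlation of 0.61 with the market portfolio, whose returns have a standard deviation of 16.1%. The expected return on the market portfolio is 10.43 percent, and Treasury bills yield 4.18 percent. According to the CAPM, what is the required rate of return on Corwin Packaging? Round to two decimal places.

β = ρ × σ_i / σ_m = 0.61 × 24.0% / 16.1% = 0.9093
MRP = 10.43% − 4.18% = 6.25%
E(R) = 4.18% + 0.9093 × 6.25% = 9.86%

9.86%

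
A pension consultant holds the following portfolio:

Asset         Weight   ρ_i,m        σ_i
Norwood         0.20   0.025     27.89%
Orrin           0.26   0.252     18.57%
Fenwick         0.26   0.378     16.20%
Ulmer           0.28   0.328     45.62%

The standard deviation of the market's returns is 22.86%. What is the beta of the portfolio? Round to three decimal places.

0.312

β_Norwood = 0.025 × 27.89% / 22.86% = 0.0305
β_Orrin = 0.252 × 18.57% / 22.86% = 0.2047
β_Fenwick = 0.378 × 16.20% / 22.86% = 0.2679
β_Ulmer = 0.328 × 45.62% / 22.86% = 0.6546
β_P = Σ w_i β_i = 0.20×0.0305 + 0.26×0.2047 + 0.26×0.2679 + 0.28×0.6546 = 0.3123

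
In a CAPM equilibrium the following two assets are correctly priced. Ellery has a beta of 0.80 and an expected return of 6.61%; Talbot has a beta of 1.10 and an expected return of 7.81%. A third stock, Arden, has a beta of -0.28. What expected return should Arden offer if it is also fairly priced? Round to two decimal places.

MRP (SML slope) = (7.81% − 6.61%) / (1.10 − 0.80) = 1.20% / 0.30 = 4.0000%
R_f (intercept) = 6.61% − 0.80 × 4.0000% = 3.4100%
E(R_Arden) = R_f + β × MRP = 3.4100% + -0.28 × 4.0000% = 2.29%

2.29%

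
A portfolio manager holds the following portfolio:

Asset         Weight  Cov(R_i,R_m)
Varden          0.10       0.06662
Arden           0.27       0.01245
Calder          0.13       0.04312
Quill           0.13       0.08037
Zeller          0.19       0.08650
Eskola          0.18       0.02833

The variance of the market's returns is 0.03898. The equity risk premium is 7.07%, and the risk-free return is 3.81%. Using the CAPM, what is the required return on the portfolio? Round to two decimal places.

β_Varden = 0.06662 / 0.03898 = 1.7091
β_Arden = 0.01245 / 0.03898 = 0.3194
β_Calder = 0.04312 / 0.03898 = 1.1062
β_Quill = 0.08037 / 0.03898 = 2.0618
β_Zeller = 0.08650 / 0.03898 = 2.2191
β_Eskola = 0.02833 / 0.03898 = 0.7268
β_P = Σ w_i β_i = 0.10×1.7091 + 0.27×0.3194 + 0.13×1.1062 + 0.13×2.0618 + 0.19×2.2191 + 0.18×0.7268 = 1.2214
E(R_P) = R_f + β_P × MRP = 3.81% + 1.2214 × 7.07% = 12.45%

12.45%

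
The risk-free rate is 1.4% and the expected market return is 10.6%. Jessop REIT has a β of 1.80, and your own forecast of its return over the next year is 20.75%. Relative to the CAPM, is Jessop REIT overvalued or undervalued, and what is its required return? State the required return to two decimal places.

MRP = 10.6% − 1.4% = 9.20%
Required return = R_f + β·MRP = 1.4% + 1.80 × 9.2% = 17.96%
Forecast 20.75% > required 17.96% → the stock plots above the SML → undervalued.

Undervalued; required return 17.96%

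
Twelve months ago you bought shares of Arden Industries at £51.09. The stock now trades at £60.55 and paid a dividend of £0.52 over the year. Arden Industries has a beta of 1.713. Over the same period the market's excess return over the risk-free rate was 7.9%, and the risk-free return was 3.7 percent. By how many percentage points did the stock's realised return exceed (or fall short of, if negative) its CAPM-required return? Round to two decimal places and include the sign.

Realised HPR = (P1 + D1 − P0) / P0 = (60.55 + 0.52 − 51.09) / 51.09 = 9.98 / 51.09 = 19.5342%
CAPM required = R_f + β·MRP = 3.7% + 1.713 × 7.9% = 17.2327%
α = realised − required = 19.5342% − 17.2327% = +2.30%

+2.30%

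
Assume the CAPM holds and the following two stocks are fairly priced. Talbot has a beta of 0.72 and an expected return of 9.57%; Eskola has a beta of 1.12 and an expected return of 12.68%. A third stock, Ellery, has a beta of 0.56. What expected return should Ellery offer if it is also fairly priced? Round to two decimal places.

8.33%

MRP (SML slope) = (12.68% − 9.57%) / (1.12 − 0.72) = 3.11% / 0.40 = 7.7750%
R_f (intercept) = 9.57% − 0.72 × 7.7750% = 3.9720%
E(R_Ellery) = R_f + β × MRP = 3.9720% + 0.56 × 7.7750% = 8.33%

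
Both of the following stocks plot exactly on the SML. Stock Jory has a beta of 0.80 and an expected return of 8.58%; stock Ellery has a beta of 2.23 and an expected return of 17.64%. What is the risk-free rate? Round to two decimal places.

3.51%

Both satisfy E(R) = R_f + β·MRP, so the slope of the SML is
MRP = (17.64% − 8.58%) / (2.23 − 0.80) = 9.06% / 1.43 = 6.3357%
R_f = E(R_Jory) − β_Jory·MRP = 8.58% − 0.80 × 6.3357% = 3.5114%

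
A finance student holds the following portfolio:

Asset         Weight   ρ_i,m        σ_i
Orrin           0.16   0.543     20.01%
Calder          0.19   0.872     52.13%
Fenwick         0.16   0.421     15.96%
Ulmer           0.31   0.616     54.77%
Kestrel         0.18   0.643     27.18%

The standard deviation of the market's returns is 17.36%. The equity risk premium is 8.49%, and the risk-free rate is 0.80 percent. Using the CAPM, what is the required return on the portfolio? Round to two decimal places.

β_Orrin = 0.543 × 20.01% / 17.36% = 0.6259
β_Calder = 0.872 × 52.13% / 17.36% = 2.6185
β_Fenwick = 0.421 × 15.96% / 17.36% = 0.3870
β_Ulmer = 0.616 × 54.77% / 17.36% = 1.9435
β_Kestrel = 0.643 × 27.18% / 17.36% = 1.0067
β_P = Σ w_i β_i = 0.16×0.6259 + 0.19×2.6185 + 0.16×0.3870 + 0.31×1.9435 + 0.18×1.0067 = 1.4433
E(R_P) = R_f + β_P × MRP = 0.80% + 1.4433 × 8.49% = 13.05%

13.05%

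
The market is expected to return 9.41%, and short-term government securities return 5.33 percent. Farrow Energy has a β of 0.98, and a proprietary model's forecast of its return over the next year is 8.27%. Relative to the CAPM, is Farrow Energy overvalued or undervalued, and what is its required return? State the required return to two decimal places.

MRP = 9.41% − 5.33% = 4.08%
Required return = R_f + β·MRP = 5.33% + 0.98 × 4.08% = 9.33%
Forecast 8.27% < required 9.33% → the stock plots below the SML → overvalued.

Overvalued; required return 9.33%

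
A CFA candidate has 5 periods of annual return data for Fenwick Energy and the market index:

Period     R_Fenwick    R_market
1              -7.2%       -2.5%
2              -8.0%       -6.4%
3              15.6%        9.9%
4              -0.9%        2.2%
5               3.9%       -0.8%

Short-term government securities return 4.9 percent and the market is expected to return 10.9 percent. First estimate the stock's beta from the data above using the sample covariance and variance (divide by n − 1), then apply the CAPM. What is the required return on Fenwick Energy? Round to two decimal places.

13.60%

Mean R_i = (-7.2 − 8.0 + 15.6 − 0.9 + 3.9) / 5 = 0.6800%
Mean R_m = (-2.5 − 6.4 + 9.9 + 2.2 − 0.8) / 5 = 0.4800%
Σ(R_i − R̄_i)(R_m − R̄_m) = 216.9080  ⇒  Cov = 216.9080 / 4 = 54.2270
Σ(R_m − R̄_m)² = 149.5480  ⇒  Var(R_m) = 149.5480 / 4 = 37.3870
β = Cov / Var(R_m) = 54.2270 / 37.3870 = 1.4504
MRP = 10.9% − 4.9% = 6.00%
E(R) = R_f + β × MRP = 4.9% + 1.4504 × 6.0% = 13.60%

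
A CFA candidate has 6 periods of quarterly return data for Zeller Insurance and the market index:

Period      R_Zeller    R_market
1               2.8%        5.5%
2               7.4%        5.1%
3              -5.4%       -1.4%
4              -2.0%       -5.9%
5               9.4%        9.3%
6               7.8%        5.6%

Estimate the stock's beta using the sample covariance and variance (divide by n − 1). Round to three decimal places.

Mean R_i = (2.8 + 7.4 − 5.4 − 2.0 + 9.4 + 7.8) / 6 = 3.3333%
Mean R_m = (5.5 + 5.1 − 1.4 − 5.9 + 9.3 + 5.6) / 6 = 3.0333%
Σ(R_i − R̄_i)(R_m − R̄_m) = 142.9333  ⇒  Cov = 142.9333 / 5 = 28.5867
Σ(R_m − R̄_m)² = 155.6733  ⇒  Var(R_m) = 155.6733 / 5 = 31.1347
β = Cov / Var(R_m) = 28.5867 / 31.1347 = 0.9182

0.918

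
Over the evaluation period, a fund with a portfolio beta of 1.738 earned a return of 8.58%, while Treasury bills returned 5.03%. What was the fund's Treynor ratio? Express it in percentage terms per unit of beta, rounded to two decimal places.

2.04%

Treynor = (R_P − R_f) / β_P = (8.58% − 5.03%) / 1.7380 = 3.55% / 1.7380 = 2.04%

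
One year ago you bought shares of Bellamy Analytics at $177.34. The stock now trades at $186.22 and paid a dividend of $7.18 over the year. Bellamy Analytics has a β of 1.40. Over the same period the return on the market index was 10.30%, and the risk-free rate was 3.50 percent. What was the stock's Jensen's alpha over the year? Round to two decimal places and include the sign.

-3.96%

Realised HPR = (P1 + D1 − P0) / P0 = (186.22 + 7.18 − 177.34) / 177.34 = 16.06 / 177.34 = 9.0561%
MRP = 10.30% − 3.50% = 6.80%
CAPM required = R_f + β·MRP = 3.50% + 1.40 × 6.80% = 13.0200%
α = realised − required = 9.0561% − 13.0200% = -3.96%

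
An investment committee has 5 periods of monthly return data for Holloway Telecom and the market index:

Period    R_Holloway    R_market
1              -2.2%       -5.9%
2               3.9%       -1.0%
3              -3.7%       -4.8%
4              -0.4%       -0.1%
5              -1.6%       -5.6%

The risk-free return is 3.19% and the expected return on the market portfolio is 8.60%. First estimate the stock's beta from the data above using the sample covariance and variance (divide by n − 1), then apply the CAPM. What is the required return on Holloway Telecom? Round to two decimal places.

Mean R_i = (-2.2 + 3.9 − 3.7 − 0.4 − 1.6) / 5 = -0.8000%
Mean R_m = (-5.9 − 1.0 − 4.8 − 0.1 − 5.6) / 5 = -3.4800%
Σ(R_i − R̄_i)(R_m − R̄_m) = 21.9200  ⇒  Cov = 21.9200 / 4 = 5.4800
Σ(R_m − R̄_m)² = 29.6680  ⇒  Var(R_m) = 29.6680 / 4 = 7.4170
β = Cov / Var(R_m) = 5.4800 / 7.4170 = 0.7388
MRP = 8.60% − 3.19% = 5.41%
E(R) = R_f + β × MRP = 3.19% + 0.7388 × 5.41% = 7.19%

7.19%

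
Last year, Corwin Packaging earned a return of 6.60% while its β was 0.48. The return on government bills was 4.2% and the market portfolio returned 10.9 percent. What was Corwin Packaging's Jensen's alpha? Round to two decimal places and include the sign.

Market excess return = 10.9% − 4.2% = 6.70%
CAPM benchmark = R_f + β(R_m − R_f) = 4.2% + 0.48 × 6.7% = 7.4160%
α = actual − benchmark = 6.60% − 7.4160% = -0.82%

-0.82%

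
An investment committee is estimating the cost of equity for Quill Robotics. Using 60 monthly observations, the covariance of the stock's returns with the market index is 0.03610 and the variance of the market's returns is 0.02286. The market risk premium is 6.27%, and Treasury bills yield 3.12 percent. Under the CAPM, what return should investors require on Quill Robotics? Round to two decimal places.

13.02%

β = Cov(R_i, R_m) / Var(R_m) = 0.03610 / 0.02286 = 1.5792
E(R) = R_f + β × MRP = 3.12% + 1.5792 × 6.27% = 13.02%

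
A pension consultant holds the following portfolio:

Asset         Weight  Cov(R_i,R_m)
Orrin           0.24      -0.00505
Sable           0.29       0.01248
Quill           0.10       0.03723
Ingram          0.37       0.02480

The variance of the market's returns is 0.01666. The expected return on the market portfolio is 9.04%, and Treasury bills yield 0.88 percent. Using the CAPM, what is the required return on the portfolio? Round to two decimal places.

8.38%

β_Orrin = -0.00505 / 0.01666 = -0.3031
β_Sable = 0.01248 / 0.01666 = 0.7491
β_Quill = 0.03723 / 0.01666 = 2.2347
β_Ingram = 0.02480 / 0.01666 = 1.4886
β_P = Σ w_i β_i = 0.24×-0.3031 + 0.29×0.7491 + 0.10×2.2347 + 0.37×1.4886 = 0.9187
MRP = 9.04% − 0.88% = 8.16%
E(R_P) = R_f + β_P × MRP = 0.88% + 0.9187 × 8.16% = 8.38%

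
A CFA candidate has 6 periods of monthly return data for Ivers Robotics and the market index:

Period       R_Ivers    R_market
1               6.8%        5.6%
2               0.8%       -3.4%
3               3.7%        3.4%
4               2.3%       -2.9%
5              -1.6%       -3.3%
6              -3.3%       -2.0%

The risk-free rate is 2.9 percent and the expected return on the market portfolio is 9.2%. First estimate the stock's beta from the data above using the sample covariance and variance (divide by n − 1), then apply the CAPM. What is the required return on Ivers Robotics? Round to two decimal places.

7.58%

Mean R_i = (6.8 + 0.8 + 3.7 + 2.3 − 1.6 − 3.3) / 6 = 1.4500%
Mean R_m = (5.6 − 3.4 + 3.4 − 2.9 − 3.3 − 2.0) / 6 = -0.4333%
Σ(R_i − R̄_i)(R_m − R̄_m) = 56.9200  ⇒  Cov = 56.9200 / 5 = 11.3840
Σ(R_m − R̄_m)² = 76.6533  ⇒  Var(R_m) = 76.6533 / 5 = 15.3307
β = Cov / Var(R_m) = 11.3840 / 15.3307 = 0.7426
MRP = 9.2% − 2.9% = 6.30%
E(R) = R_f + β × MRP = 2.9% + 0.7426 × 6.3% = 7.58%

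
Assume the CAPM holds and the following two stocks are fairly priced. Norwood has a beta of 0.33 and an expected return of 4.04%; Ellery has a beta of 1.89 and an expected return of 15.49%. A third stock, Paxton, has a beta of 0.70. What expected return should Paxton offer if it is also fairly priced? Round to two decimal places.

MRP (SML slope) = (15.49% − 4.04%) / (1.89 − 0.33) = 11.45% / 1.56 = 7.3397%
R_f (intercept) = 4.04% − 0.33 × 7.3397% = 1.6179%
E(R_Paxton) = R_f + β × MRP = 1.6179% + 0.70 × 7.3397% = 6.76%

6.76%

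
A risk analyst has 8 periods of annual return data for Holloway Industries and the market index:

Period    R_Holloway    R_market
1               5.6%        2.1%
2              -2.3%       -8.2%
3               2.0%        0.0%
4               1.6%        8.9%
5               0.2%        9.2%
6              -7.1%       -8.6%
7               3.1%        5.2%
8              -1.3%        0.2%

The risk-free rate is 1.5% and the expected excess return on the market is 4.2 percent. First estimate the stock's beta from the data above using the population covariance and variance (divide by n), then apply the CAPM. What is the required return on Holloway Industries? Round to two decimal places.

Mean R_i = (5.6 − 2.3 + 2.0 + 1.6 + 0.2 − 7.1 + 3.1 − 1.3) / 8 = 0.2250%
Mean R_m = (2.1 − 8.2 + 0.0 + 8.9 + 9.2 − 8.6 + 5.2 + 0.2) / 8 = 1.1000%
Σ(R_i − R̄_i)(R_m − R̄_m) = 121.6400  ⇒  Cov = 121.6400 / 8 = 15.2050
Σ(R_m − R̄_m)² = 326.8600  ⇒  Var(R_m) = 326.8600 / 8 = 40.8575
β = Cov / Var(R_m) = 15.2050 / 40.8575 = 0.3721
E(R) = R_f + β × MRP = 1.5% + 0.3721 × 4.2% = 3.06%

3.06%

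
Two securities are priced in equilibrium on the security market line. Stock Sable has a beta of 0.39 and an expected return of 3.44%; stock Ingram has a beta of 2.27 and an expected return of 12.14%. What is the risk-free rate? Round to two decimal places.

Both satisfy E(R) = R_f + β·MRP, so the slope of the SML is
MRP = (12.14% − 3.44%) / (2.27 − 0.39) = 8.70% / 1.88 = 4.6277%
R_f = E(R_Sable) − β_Sable·MRP = 3.44% − 0.39 × 4.6277% = 1.6352%

1.64%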